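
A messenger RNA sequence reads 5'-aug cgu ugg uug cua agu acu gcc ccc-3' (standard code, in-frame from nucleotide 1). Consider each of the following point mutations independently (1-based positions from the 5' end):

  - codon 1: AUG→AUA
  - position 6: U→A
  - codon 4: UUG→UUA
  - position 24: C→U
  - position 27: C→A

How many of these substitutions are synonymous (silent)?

Codon 1: AUG (Met) → AUA (Ile) — missense.
Codon 2: CGU (Arg) → CGA (Arg) — synonymous.
Codon 4: UUG (Leu) → UUA (Leu) — synonymous.
Codon 8: GCC (Ala) → GCU (Ala) — synonymous.
Codon 9: CCC (Pro) → CCA (Pro) — synonymous.
Synonymous: 4 of 5.

4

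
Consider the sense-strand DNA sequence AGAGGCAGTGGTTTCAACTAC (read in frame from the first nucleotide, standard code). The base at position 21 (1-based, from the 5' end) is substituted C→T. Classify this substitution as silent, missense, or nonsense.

silent

Position 21 falls in codon 7: TAC → Tyr.
After the substitution the codon is TAT → Tyr.
Both encode Tyr, so the change is synonymous.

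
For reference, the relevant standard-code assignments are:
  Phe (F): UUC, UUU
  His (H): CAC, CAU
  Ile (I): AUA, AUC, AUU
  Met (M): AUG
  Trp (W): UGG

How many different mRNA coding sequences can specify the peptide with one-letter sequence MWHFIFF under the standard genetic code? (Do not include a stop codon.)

Met: 1 codon.
Trp: 1 codon.
His: 2 codons.
Phe: 2 codons.
Ile: 3 codons.
Phe: 2 codons.
Phe: 2 codons.
1 × 1 × 2 × 2 × 3 × 2 × 2 = 48.

48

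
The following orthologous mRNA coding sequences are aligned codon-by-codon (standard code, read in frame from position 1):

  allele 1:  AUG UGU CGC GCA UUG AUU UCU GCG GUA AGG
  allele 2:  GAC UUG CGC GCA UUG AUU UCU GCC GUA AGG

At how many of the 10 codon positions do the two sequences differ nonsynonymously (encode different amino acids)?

Codon 1: AUG Met / GAC Asp — nonsynonymous.
Codon 2: UGU Cys / UUG Leu — nonsynonymous.
Codon 3: CGC Arg / CGC Arg — identical.
Codon 4: GCA Ala / GCA Ala — identical.
Codon 5: UUG Leu / UUG Leu — identical.
Codon 6: AUU Ile / AUU Ile — identical.
Codon 7: UCU Ser / UCU Ser — identical.
Codon 8: GCG Ala / GCC Ala — synonymous.
Codon 9: GUA Val / GUA Val — identical.
Codon 10: AGG Arg / AGG Arg — identical.
Nonsynonymous differences: 2.

2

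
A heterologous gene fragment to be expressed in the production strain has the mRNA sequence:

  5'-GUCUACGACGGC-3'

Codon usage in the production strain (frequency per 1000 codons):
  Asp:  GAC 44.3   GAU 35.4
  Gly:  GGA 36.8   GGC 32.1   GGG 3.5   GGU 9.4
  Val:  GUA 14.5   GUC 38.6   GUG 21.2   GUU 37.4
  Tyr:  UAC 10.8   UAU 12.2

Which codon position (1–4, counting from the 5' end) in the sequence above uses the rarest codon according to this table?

Codon 1 GUC (Val): 38.6 per 1000.
Codon 2 UAC (Tyr): 10.8 per 1000.
Codon 3 GAC (Asp): 44.3 per 1000.
Codon 4 GGC (Gly): 32.1 per 1000.
Lowest frequency is 10.8 at codon 2.

2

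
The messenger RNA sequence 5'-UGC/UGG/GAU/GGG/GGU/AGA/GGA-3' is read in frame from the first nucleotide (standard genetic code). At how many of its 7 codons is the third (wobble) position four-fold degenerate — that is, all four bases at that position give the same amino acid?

Codon 1 UGC (Cys): third position 2-fold.
Codon 2 UGG (Trp): third position 1-fold.
Codon 3 GAU (Asp): third position 2-fold.
Codon 4 GGG (Gly): third position 4-fold.
Codon 5 GGU (Gly): third position 4-fold.
Codon 6 AGA (Arg): third position 2-fold.
Codon 7 GGA (Gly): third position 4-fold.
Four-fold degenerate third positions: 3.

3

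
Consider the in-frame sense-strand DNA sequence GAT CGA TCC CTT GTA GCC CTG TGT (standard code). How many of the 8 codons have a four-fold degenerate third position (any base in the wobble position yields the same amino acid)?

Codon 1 GAT (Asp): third position 2-fold.
Codon 2 CGA (Arg): third position 4-fold.
Codon 3 TCC (Ser): third position 4-fold.
Codon 4 CTT (Leu): third position 4-fold.
Codon 5 GTA (Val): third position 4-fold.
Codon 6 GCC (Ala): third position 4-fold.
Codon 7 CTG (Leu): third position 4-fold.
Codon 8 TGT (Cys): third position 2-fold.
Four-fold degenerate third positions: 6.

6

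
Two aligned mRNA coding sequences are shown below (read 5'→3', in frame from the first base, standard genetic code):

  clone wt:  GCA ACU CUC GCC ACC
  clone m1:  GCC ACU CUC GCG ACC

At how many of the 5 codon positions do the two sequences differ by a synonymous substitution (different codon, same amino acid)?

Codon 1: GCA Ala / GCC Ala — synonymous.
Codon 2: ACU Thr / ACU Thr — identical.
Codon 3: CUC Leu / CUC Leu — identical.
Codon 4: GCC Ala / GCG Ala — synonymous.
Codon 5: ACC Thr / ACC Thr — identical.
Synonymous differences: 2.

2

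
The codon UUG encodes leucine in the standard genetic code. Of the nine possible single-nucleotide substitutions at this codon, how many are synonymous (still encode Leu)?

Position 1: CUG → 1 synonymous.
Position 2: none → 0 synonymous.
Position 3: UUA → 1 synonymous.
Total: 1 + 0 + 1 = 2.

2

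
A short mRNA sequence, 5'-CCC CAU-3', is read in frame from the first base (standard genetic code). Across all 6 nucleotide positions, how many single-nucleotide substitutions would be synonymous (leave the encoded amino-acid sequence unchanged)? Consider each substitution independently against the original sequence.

Codon 1 (CCC, Pro): 3 synonymous substitutions.
Codon 2 (CAU, His): 1 synonymous substitution.
Total: 3 + 1 = 4.

4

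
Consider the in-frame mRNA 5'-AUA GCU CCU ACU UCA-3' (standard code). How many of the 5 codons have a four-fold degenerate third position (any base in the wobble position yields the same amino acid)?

4

Codon 1 AUA (Ile): third position 3-fold.
Codon 2 GCU (Ala): third position 4-fold.
Codon 3 CCU (Pro): third position 4-fold.
Codon 4 ACU (Thr): third position 4-fold.
Codon 5 UCA (Ser): third position 4-fold.
Four-fold degenerate third positions: 4.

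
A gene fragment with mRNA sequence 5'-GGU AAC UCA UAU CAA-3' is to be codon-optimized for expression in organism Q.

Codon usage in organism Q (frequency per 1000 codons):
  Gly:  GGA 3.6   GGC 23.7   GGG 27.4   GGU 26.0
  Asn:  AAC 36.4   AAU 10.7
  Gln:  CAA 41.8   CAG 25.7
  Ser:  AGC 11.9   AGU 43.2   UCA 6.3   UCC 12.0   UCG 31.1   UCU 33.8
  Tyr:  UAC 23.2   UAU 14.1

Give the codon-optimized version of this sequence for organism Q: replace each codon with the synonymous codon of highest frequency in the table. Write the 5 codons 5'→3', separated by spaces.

Codon 1 (Gly): best is GGG at 27.4.
Codon 2 (Asn): best is AAC at 36.4.
Codon 3 (Ser): best is AGU at 43.2.
Codon 4 (Tyr): best is UAC at 23.2.
Codon 5 (Gln): best is CAA at 41.8.

GGG AAC AGU UAC CAA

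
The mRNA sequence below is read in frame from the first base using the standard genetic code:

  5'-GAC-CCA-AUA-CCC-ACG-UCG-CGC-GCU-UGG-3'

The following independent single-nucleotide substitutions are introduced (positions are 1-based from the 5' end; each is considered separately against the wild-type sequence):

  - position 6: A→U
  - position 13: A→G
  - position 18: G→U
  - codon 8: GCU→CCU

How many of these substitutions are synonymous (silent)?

2

Codon 2: CCA (Pro) → CCU (Pro) — synonymous.
Codon 5: ACG (Thr) → GCG (Ala) — missense.
Codon 6: UCG (Ser) → UCU (Ser) — synonymous.
Codon 8: GCU (Ala) → CCU (Pro) — missense.
Synonymous: 2 of 4.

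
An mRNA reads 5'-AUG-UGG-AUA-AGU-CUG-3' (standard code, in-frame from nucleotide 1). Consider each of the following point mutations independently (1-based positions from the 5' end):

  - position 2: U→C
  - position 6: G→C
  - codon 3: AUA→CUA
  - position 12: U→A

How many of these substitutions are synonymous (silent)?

Codon 1: AUG (Met) → ACG (Thr) — missense.
Codon 2: UGG (Trp) → UGC (Cys) — missense.
Codon 3: AUA (Ile) → CUA (Leu) — missense.
Codon 4: AGU (Ser) → AGA (Arg) — missense.
Synonymous: 0 of 4.

0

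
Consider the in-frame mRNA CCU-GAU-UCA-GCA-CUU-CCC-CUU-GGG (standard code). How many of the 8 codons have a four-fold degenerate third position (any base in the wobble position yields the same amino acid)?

Codon 1 CCU (Pro): third position 4-fold.
Codon 2 GAU (Asp): third position 2-fold.
Codon 3 UCA (Ser): third position 4-fold.
Codon 4 GCA (Ala): third position 4-fold.
Codon 5 CUU (Leu): third position 4-fold.
Codon 6 CCC (Pro): third position 4-fold.
Codon 7 CUU (Leu): third position 4-fold.
Codon 8 GGG (Gly): third position 4-fold.
Four-fold degenerate third positions: 7.

7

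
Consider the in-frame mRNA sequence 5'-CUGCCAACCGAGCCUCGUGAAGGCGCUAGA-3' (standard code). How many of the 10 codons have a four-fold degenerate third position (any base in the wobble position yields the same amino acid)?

Codon 1 CUG (Leu): third position 4-fold.
Codon 2 CCA (Pro): third position 4-fold.
Codon 3 ACC (Thr): third position 4-fold.
Codon 4 GAG (Glu): third position 2-fold.
Codon 5 CCU (Pro): third position 4-fold.
Codon 6 CGU (Arg): third position 4-fold.
Codon 7 GAA (Glu): third position 2-fold.
Codon 8 GGC (Gly): third position 4-fold.
Codon 9 GCU (Ala): third position 4-fold.
Codon 10 AGA (Arg): third position 2-fold.
Four-fold degenerate third positions: 7.

7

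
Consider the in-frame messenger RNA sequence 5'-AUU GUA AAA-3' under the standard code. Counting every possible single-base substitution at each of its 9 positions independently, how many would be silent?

Codon 1 (AUU, Ile): 2 synonymous substitutions.
Codon 2 (GUA, Val): 3 synonymous substitutions.
Codon 3 (AAA, Lys): 1 synonymous substitution.
Total: 2 + 3 + 1 = 6.

6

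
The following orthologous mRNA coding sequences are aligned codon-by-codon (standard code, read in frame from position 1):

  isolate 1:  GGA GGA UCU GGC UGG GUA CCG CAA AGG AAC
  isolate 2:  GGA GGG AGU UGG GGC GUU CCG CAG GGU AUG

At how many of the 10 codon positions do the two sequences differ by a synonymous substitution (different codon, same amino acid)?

Codon 1: GGA Gly / GGA Gly — identical.
Codon 2: GGA Gly / GGG Gly — synonymous.
Codon 3: UCU Ser / AGU Ser — synonymous.
Codon 4: GGC Gly / UGG Trp — nonsynonymous.
Codon 5: UGG Trp / GGC Gly — nonsynonymous.
Codon 6: GUA Val / GUU Val — synonymous.
Codon 7: CCG Pro / CCG Pro — identical.
Codon 8: CAA Gln / CAG Gln — synonymous.
Codon 9: AGG Arg / GGU Gly — nonsynonymous.
Codon 10: AAC Asn / AUG Met — nonsynonymous.
Synonymous differences: 4.

4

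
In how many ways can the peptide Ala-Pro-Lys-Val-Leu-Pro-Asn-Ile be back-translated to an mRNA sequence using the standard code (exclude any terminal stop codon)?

18432

Ala: 4 codons.
Pro: 4 codons.
Lys: 2 codons.
Val: 4 codons.
Leu: 6 codons.
Pro: 4 codons.
Asn: 2 codons.
Ile: 3 codons.
4 × 4 × 2 × 4 × 6 × 4 × 2 × 3 = 18432.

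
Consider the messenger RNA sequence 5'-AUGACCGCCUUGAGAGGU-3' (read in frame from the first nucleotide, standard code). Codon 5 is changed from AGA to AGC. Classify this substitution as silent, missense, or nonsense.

missense

Position 15 falls in codon 5: AGA → Arg.
After the substitution the codon is AGC → Ser.
Arg ≠ Ser, so this is a missense mutation.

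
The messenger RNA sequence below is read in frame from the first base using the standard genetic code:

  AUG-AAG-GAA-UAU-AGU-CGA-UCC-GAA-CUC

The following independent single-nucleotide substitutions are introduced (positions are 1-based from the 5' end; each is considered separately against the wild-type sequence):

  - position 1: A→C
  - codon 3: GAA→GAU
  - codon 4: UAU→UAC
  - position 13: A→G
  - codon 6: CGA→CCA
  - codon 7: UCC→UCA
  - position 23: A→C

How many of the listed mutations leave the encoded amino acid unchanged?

Codon 1: AUG (Met) → CUG (Leu) — missense.
Codon 3: GAA (Glu) → GAU (Asp) — missense.
Codon 4: UAU (Tyr) → UAC (Tyr) — synonymous.
Codon 5: AGU (Ser) → GGU (Gly) — missense.
Codon 6: CGA (Arg) → CCA (Pro) — missense.
Codon 7: UCC (Ser) → UCA (Ser) — synonymous.
Codon 8: GAA (Glu) → GCA (Ala) — missense.
Synonymous: 2 of 7.

2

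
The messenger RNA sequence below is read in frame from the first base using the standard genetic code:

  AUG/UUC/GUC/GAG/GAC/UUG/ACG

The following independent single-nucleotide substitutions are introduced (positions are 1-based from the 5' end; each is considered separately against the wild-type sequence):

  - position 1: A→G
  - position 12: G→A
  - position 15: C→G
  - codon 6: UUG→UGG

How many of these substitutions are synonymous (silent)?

1

Codon 1: AUG (Met) → GUG (Val) — missense.
Codon 4: GAG (Glu) → GAA (Glu) — synonymous.
Codon 5: GAC (Asp) → GAG (Glu) — missense.
Codon 6: UUG (Leu) → UGG (Trp) — missense.
Synonymous: 1 of 4.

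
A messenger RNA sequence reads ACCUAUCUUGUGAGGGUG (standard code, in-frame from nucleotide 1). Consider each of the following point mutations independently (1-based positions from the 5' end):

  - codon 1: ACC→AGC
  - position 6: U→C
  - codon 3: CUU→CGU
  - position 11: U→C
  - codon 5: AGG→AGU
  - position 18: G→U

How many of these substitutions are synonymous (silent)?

2

Codon 1: ACC (Thr) → AGC (Ser) — missense.
Codon 2: UAU (Tyr) → UAC (Tyr) — synonymous.
Codon 3: CUU (Leu) → CGU (Arg) — missense.
Codon 4: GUG (Val) → GCG (Ala) — missense.
Codon 5: AGG (Arg) → AGU (Ser) — missense.
Codon 6: GUG (Val) → GUU (Val) — synonymous.
Synonymous: 2 of 6.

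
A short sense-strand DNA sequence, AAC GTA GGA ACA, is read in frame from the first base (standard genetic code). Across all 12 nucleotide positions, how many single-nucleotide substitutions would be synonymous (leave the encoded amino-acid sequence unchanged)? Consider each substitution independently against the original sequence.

10

Codon 1 (AAC, Asn): 1 synonymous substitution.
Codon 2 (GTA, Val): 3 synonymous substitutions.
Codon 3 (GGA, Gly): 3 synonymous substitutions.
Codon 4 (ACA, Thr): 3 synonymous substitutions.
Total: 1 + 3 + 3 + 3 = 10.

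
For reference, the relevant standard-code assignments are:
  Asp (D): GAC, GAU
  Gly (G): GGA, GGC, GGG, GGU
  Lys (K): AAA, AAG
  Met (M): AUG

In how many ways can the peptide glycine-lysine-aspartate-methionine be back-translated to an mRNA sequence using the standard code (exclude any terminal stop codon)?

Gly: 4 codons.
Lys: 2 codons.
Asp: 2 codons.
Met: 1 codon.
4 × 2 × 2 × 1 = 16.

16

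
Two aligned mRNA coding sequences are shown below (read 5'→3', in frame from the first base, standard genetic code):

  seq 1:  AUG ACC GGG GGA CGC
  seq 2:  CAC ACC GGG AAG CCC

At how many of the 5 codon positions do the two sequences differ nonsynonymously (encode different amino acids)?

Codon 1: AUG Met / CAC His — nonsynonymous.
Codon 2: ACC Thr / ACC Thr — identical.
Codon 3: GGG Gly / GGG Gly — identical.
Codon 4: GGA Gly / AAG Lys — nonsynonymous.
Codon 5: CGC Arg / CCC Pro — nonsynonymous.
Nonsynonymous differences: 3.

3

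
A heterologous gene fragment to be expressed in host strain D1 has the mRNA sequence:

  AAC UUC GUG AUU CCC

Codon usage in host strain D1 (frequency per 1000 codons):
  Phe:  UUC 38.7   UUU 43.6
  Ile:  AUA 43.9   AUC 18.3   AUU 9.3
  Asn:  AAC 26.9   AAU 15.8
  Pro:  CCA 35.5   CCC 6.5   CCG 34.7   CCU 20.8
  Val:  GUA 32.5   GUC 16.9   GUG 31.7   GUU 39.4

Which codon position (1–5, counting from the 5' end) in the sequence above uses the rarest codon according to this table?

Codon 1 AAC (Asn): 26.9 per 1000.
Codon 2 UUC (Phe): 38.7 per 1000.
Codon 3 GUG (Val): 31.7 per 1000.
Codon 4 AUU (Ile): 9.3 per 1000.
Codon 5 CCC (Pro): 6.5 per 1000.
Lowest frequency is 6.5 at codon 5.

5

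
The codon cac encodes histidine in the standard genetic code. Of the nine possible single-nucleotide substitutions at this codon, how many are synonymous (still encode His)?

1

Position 1: none → 0 synonymous.
Position 2: none → 0 synonymous.
Position 3: CAU → 1 synonymous.
Total: 0 + 0 + 1 = 1.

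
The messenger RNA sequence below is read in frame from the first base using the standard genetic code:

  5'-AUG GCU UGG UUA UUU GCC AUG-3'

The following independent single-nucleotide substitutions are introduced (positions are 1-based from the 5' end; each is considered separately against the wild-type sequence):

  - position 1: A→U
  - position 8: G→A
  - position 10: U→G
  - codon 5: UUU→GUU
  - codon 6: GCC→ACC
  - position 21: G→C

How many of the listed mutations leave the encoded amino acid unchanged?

0

Codon 1: AUG (Met) → UUG (Leu) — missense.
Codon 3: UGG (Trp) → UAG (Stop) — nonsense.
Codon 4: UUA (Leu) → GUA (Val) — missense.
Codon 5: UUU (Phe) → GUU (Val) — missense.
Codon 6: GCC (Ala) → ACC (Thr) — missense.
Codon 7: AUG (Met) → AUC (Ile) — missense.
Synonymous: 0 of 6.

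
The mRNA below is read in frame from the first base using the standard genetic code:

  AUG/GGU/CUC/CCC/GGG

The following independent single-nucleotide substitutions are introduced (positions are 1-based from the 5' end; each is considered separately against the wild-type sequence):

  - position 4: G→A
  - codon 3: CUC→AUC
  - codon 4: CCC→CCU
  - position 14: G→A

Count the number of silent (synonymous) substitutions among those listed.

Codon 2: GGU (Gly) → AGU (Ser) — missense.
Codon 3: CUC (Leu) → AUC (Ile) — missense.
Codon 4: CCC (Pro) → CCU (Pro) — synonymous.
Codon 5: GGG (Gly) → GAG (Glu) — missense.
Synonymous: 1 of 4.

1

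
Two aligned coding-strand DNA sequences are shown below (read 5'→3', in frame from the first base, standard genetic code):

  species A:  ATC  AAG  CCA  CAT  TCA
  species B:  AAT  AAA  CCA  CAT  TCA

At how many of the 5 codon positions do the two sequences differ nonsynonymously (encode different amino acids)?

Codon 1: ATC Ile / AAT Asn — nonsynonymous.
Codon 2: AAG Lys / AAA Lys — synonymous.
Codon 3: CCA Pro / CCA Pro — identical.
Codon 4: CAT His / CAT His — identical.
Codon 5: TCA Ser / TCA Ser — identical.
Nonsynonymous differences: 1.

1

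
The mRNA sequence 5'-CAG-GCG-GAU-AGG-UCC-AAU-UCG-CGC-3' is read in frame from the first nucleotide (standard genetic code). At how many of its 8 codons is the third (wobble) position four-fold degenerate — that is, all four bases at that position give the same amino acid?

4

Codon 1 CAG (Gln): third position 2-fold.
Codon 2 GCG (Ala): third position 4-fold.
Codon 3 GAU (Asp): third position 2-fold.
Codon 4 AGG (Arg): third position 2-fold.
Codon 5 UCC (Ser): third position 4-fold.
Codon 6 AAU (Asn): third position 2-fold.
Codon 7 UCG (Ser): third position 4-fold.
Codon 8 CGC (Arg): third position 4-fold.
Four-fold degenerate third positions: 4.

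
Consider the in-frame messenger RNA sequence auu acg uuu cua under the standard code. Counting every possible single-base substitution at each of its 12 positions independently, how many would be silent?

Codon 1 (AUU, Ile): 2 synonymous substitutions.
Codon 2 (ACG, Thr): 3 synonymous substitutions.
Codon 3 (UUU, Phe): 1 synonymous substitution.
Codon 4 (CUA, Leu): 4 synonymous substitutions.
Total: 2 + 3 + 1 + 4 = 10.

10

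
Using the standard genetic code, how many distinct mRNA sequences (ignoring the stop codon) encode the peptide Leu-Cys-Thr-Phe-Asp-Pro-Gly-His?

Leu: 6 codons.
Cys: 2 codons.
Thr: 4 codons.
Phe: 2 codons.
Asp: 2 codons.
Pro: 4 codons.
Gly: 4 codons.
His: 2 codons.
6 × 2 × 4 × 2 × 2 × 4 × 4 × 2 = 6144.

6144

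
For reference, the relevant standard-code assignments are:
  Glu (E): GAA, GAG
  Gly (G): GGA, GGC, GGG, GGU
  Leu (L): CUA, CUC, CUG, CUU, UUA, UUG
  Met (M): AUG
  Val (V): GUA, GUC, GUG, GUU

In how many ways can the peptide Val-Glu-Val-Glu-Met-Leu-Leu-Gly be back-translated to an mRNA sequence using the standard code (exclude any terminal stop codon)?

Val: 4 codons.
Glu: 2 codons.
Val: 4 codons.
Glu: 2 codons.
Met: 1 codon.
Leu: 6 codons.
Leu: 6 codons.
Gly: 4 codons.
4 × 2 × 4 × 2 × 1 × 6 × 6 × 4 = 9216.

9216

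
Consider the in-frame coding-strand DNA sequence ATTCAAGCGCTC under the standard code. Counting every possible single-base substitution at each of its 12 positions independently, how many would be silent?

Codon 1 (ATT, Ile): 2 synonymous substitutions.
Codon 2 (CAA, Gln): 1 synonymous substitution.
Codon 3 (GCG, Ala): 3 synonymous substitutions.
Codon 4 (CTC, Leu): 3 synonymous substitutions.
Total: 2 + 1 + 3 + 3 = 9.

9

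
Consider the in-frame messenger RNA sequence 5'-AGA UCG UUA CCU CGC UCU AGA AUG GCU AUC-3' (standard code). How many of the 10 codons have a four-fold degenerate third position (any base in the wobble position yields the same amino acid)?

5

Codon 1 AGA (Arg): third position 2-fold.
Codon 2 UCG (Ser): third position 4-fold.
Codon 3 UUA (Leu): third position 2-fold.
Codon 4 CCU (Pro): third position 4-fold.
Codon 5 CGC (Arg): third position 4-fold.
Codon 6 UCU (Ser): third position 4-fold.
Codon 7 AGA (Arg): third position 2-fold.
Codon 8 AUG (Met): third position 1-fold.
Codon 9 GCU (Ala): third position 4-fold.
Codon 10 AUC (Ile): third position 3-fold.
Four-fold degenerate third positions: 5.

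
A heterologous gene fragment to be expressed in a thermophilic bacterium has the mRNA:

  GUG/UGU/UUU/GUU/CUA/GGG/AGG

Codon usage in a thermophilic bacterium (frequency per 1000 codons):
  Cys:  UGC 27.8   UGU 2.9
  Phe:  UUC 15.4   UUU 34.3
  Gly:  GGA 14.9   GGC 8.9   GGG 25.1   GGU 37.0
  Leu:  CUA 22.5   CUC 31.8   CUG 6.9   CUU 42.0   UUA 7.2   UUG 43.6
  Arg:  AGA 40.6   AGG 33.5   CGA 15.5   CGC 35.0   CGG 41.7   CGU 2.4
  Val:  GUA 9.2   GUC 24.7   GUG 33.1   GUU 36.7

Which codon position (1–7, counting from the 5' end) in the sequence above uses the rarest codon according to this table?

Codon 1 GUG (Val): 33.1 per 1000.
Codon 2 UGU (Cys): 2.9 per 1000.
Codon 3 UUU (Phe): 34.3 per 1000.
Codon 4 GUU (Val): 36.7 per 1000.
Codon 5 CUA (Leu): 22.5 per 1000.
Codon 6 GGG (Gly): 25.1 per 1000.
Codon 7 AGG (Arg): 33.5 per 1000.
Lowest frequency is 2.9 at codon 2.

2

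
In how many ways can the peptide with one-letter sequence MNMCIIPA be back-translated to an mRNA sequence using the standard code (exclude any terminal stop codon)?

576

Met: 1 codon.
Asn: 2 codons.
Met: 1 codon.
Cys: 2 codons.
Ile: 3 codons.
Ile: 3 codons.
Pro: 4 codons.
Ala: 4 codons.
1 × 2 × 1 × 2 × 3 × 3 × 4 × 4 = 576.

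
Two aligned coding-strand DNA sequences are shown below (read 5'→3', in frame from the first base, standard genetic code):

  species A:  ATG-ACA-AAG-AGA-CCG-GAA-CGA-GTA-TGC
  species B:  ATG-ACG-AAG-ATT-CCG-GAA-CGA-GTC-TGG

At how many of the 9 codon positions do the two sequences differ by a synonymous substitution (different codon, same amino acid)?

2

Codon 1: ATG Met / ATG Met — identical.
Codon 2: ACA Thr / ACG Thr — synonymous.
Codon 3: AAG Lys / AAG Lys — identical.
Codon 4: AGA Arg / ATT Ile — nonsynonymous.
Codon 5: CCG Pro / CCG Pro — identical.
Codon 6: GAA Glu / GAA Glu — identical.
Codon 7: CGA Arg / CGA Arg — identical.
Codon 8: GTA Val / GTC Val — synonymous.
Codon 9: TGC Cys / TGG Trp — nonsynonymous.
Synonymous differences: 2.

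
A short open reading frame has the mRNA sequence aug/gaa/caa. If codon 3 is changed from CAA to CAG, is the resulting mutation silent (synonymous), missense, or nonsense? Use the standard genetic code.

silent

Position 9 falls in codon 3: CAA → Gln.
After the substitution the codon is CAG → Gln.
Both encode Gln, so the change is synonymous.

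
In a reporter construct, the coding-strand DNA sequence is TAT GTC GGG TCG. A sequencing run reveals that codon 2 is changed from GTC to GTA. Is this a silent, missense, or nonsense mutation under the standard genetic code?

Position 6 falls in codon 2: GTC → Val.
After the substitution the codon is GTA → Val.
Both encode Val, so the change is synonymous.

silent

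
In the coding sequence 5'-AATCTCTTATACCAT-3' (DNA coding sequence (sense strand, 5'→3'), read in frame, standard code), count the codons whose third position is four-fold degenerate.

1

Codon 1 AAT (Asn): third position 2-fold.
Codon 2 CTC (Leu): third position 4-fold.
Codon 3 TTA (Leu): third position 2-fold.
Codon 4 TAC (Tyr): third position 2-fold.
Codon 5 CAT (His): third position 2-fold.
Four-fold degenerate third positions: 1.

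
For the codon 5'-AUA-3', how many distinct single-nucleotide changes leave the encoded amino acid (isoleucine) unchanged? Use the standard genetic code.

2

Position 1: none → 0 synonymous.
Position 2: none → 0 synonymous.
Position 3: AUU, AUC → 2 synonymous.
Total: 0 + 0 + 2 = 2.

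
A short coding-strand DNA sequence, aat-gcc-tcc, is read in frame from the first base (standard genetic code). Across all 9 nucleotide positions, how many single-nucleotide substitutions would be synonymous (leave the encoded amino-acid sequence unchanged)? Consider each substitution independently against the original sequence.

7

Codon 1 (AAT, Asn): 1 synonymous substitution.
Codon 2 (GCC, Ala): 3 synonymous substitutions.
Codon 3 (TCC, Ser): 3 synonymous substitutions.
Total: 1 + 3 + 3 = 7.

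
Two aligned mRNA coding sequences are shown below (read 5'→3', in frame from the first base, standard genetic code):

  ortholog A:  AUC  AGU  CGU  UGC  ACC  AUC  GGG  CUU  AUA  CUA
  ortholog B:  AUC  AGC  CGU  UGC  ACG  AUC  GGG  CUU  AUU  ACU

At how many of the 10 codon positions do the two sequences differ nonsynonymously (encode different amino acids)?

Codon 1: AUC Ile / AUC Ile — identical.
Codon 2: AGU Ser / AGC Ser — synonymous.
Codon 3: CGU Arg / CGU Arg — identical.
Codon 4: UGC Cys / UGC Cys — identical.
Codon 5: ACC Thr / ACG Thr — synonymous.
Codon 6: AUC Ile / AUC Ile — identical.
Codon 7: GGG Gly / GGG Gly — identical.
Codon 8: CUU Leu / CUU Leu — identical.
Codon 9: AUA Ile / AUU Ile — synonymous.
Codon 10: CUA Leu / ACU Thr — nonsynonymous.
Nonsynonymous differences: 1.

1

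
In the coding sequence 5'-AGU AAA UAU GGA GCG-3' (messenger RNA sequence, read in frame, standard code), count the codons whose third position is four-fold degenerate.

Codon 1 AGU (Ser): third position 2-fold.
Codon 2 AAA (Lys): third position 2-fold.
Codon 3 UAU (Tyr): third position 2-fold.
Codon 4 GGA (Gly): third position 4-fold.
Codon 5 GCG (Ala): third position 4-fold.
Four-fold degenerate third positions: 2.

2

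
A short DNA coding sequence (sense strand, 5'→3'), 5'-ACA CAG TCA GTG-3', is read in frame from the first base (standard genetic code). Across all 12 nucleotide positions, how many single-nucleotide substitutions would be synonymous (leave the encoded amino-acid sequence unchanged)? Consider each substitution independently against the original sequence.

Codon 1 (ACA, Thr): 3 synonymous substitutions.
Codon 2 (CAG, Gln): 1 synonymous substitution.
Codon 3 (TCA, Ser): 3 synonymous substitutions.
Codon 4 (GTG, Val): 3 synonymous substitutions.
Total: 3 + 1 + 3 + 3 = 10.

10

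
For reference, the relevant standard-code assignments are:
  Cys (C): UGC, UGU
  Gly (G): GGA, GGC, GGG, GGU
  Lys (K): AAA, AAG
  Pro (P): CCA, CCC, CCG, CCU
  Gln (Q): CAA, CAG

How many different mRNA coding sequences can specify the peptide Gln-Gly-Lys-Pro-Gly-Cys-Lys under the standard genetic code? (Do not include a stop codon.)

1024

Gln: 2 codons.
Gly: 4 codons.
Lys: 2 codons.
Pro: 4 codons.
Gly: 4 codons.
Cys: 2 codons.
Lys: 2 codons.
2 × 4 × 2 × 4 × 4 × 2 × 2 = 1024.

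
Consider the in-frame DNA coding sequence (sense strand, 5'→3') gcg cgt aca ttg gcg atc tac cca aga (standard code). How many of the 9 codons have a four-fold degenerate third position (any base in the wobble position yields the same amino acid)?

Codon 1 GCG (Ala): third position 4-fold.
Codon 2 CGT (Arg): third position 4-fold.
Codon 3 ACA (Thr): third position 4-fold.
Codon 4 TTG (Leu): third position 2-fold.
Codon 5 GCG (Ala): third position 4-fold.
Codon 6 ATC (Ile): third position 3-fold.
Codon 7 TAC (Tyr): third position 2-fold.
Codon 8 CCA (Pro): third position 4-fold.
Codon 9 AGA (Arg): third position 2-fold.
Four-fold degenerate third positions: 5.

5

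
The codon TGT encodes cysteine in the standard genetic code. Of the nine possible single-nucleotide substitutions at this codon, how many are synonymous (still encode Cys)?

Position 1: none → 0 synonymous.
Position 2: none → 0 synonymous.
Position 3: TGC → 1 synonymous.
Total: 0 + 0 + 1 = 1.

1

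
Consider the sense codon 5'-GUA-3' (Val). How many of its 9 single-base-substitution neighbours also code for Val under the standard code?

Position 1: none → 0 synonymous.
Position 2: none → 0 synonymous.
Position 3: GUU, GUC, GUG → 3 synonymous.
Total: 0 + 0 + 3 = 3.

3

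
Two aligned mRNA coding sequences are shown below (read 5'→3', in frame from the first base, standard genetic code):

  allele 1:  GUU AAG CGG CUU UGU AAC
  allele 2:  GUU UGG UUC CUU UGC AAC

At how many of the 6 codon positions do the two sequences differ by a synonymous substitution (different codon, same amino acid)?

Codon 1: GUU Val / GUU Val — identical.
Codon 2: AAG Lys / UGG Trp — nonsynonymous.
Codon 3: CGG Arg / UUC Phe — nonsynonymous.
Codon 4: CUU Leu / CUU Leu — identical.
Codon 5: UGU Cys / UGC Cys — synonymous.
Codon 6: AAC Asn / AAC Asn — identical.
Synonymous differences: 1.

1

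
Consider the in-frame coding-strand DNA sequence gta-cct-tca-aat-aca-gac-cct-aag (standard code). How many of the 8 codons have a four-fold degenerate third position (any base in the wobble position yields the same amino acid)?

Codon 1 GTA (Val): third position 4-fold.
Codon 2 CCT (Pro): third position 4-fold.
Codon 3 TCA (Ser): third position 4-fold.
Codon 4 AAT (Asn): third position 2-fold.
Codon 5 ACA (Thr): third position 4-fold.
Codon 6 GAC (Asp): third position 2-fold.
Codon 7 CCT (Pro): third position 4-fold.
Codon 8 AAG (Lys): third position 2-fold.
Four-fold degenerate third positions: 5.

5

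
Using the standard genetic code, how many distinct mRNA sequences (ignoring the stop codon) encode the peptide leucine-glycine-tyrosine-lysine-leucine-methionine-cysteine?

Leu: 6 codons.
Gly: 4 codons.
Tyr: 2 codons.
Lys: 2 codons.
Leu: 6 codons.
Met: 1 codon.
Cys: 2 codons.
6 × 4 × 2 × 2 × 6 × 1 × 2 = 1152.

1152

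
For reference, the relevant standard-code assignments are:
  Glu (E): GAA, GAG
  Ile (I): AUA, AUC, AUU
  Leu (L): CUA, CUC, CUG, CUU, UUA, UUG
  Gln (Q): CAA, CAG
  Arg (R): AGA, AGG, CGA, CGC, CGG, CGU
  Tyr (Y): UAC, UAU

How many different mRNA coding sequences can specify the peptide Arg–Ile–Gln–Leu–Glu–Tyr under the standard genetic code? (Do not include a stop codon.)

864

Arg: 6 codons.
Ile: 3 codons.
Gln: 2 codons.
Leu: 6 codons.
Glu: 2 codons.
Tyr: 2 codons.
6 × 3 × 2 × 6 × 2 × 2 = 864.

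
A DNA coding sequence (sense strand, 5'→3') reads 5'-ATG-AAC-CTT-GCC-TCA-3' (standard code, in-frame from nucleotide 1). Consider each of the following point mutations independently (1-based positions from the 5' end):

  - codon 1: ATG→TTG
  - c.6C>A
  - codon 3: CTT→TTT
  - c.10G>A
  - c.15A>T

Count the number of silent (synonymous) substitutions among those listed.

Codon 1: ATG (Met) → TTG (Leu) — missense.
Codon 2: AAC (Asn) → AAA (Lys) — missense.
Codon 3: CTT (Leu) → TTT (Phe) — missense.
Codon 4: GCC (Ala) → ACC (Thr) — missense.
Codon 5: TCA (Ser) → TCT (Ser) — synonymous.
Synonymous: 1 of 5.

1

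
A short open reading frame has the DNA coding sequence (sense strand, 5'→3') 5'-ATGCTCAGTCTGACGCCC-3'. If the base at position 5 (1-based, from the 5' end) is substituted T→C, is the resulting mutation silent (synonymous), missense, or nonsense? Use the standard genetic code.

missense

Position 5 falls in codon 2: CTC → Leu.
After the substitution the codon is CCC → Pro.
Leu ≠ Pro, so this is a missense mutation.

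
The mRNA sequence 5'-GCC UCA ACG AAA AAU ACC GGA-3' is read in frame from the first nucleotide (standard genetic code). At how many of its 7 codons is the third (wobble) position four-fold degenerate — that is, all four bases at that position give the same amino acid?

5

Codon 1 GCC (Ala): third position 4-fold.
Codon 2 UCA (Ser): third position 4-fold.
Codon 3 ACG (Thr): third position 4-fold.
Codon 4 AAA (Lys): third position 2-fold.
Codon 5 AAU (Asn): third position 2-fold.
Codon 6 ACC (Thr): third position 4-fold.
Codon 7 GGA (Gly): third position 4-fold.
Four-fold degenerate third positions: 5.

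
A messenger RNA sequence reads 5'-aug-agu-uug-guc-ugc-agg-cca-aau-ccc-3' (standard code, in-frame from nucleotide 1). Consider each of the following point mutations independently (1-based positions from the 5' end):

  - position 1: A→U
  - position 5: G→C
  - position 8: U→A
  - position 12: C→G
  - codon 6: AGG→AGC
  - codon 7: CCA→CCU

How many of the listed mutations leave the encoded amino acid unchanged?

2

Codon 1: AUG (Met) → UUG (Leu) — missense.
Codon 2: AGU (Ser) → ACU (Thr) — missense.
Codon 3: UUG (Leu) → UAG (Stop) — nonsense.
Codon 4: GUC (Val) → GUG (Val) — synonymous.
Codon 6: AGG (Arg) → AGC (Ser) — missense.
Codon 7: CCA (Pro) → CCU (Pro) — synonymous.
Synonymous: 2 of 6.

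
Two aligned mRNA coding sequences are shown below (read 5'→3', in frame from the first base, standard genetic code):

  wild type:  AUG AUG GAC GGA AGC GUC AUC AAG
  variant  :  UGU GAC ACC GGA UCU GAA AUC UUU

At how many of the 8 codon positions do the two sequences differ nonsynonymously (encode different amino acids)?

5

Codon 1: AUG Met / UGU Cys — nonsynonymous.
Codon 2: AUG Met / GAC Asp — nonsynonymous.
Codon 3: GAC Asp / ACC Thr — nonsynonymous.
Codon 4: GGA Gly / GGA Gly — identical.
Codon 5: AGC Ser / UCU Ser — synonymous.
Codon 6: GUC Val / GAA Glu — nonsynonymous.
Codon 7: AUC Ile / AUC Ile — identical.
Codon 8: AAG Lys / UUU Phe — nonsynonymous.
Nonsynonymous differences: 5.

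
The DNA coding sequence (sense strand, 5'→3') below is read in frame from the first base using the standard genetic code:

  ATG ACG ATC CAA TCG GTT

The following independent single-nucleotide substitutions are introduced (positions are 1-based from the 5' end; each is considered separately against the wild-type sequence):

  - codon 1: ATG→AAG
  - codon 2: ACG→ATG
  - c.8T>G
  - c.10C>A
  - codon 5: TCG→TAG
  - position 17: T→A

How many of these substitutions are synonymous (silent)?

0

Codon 1: ATG (Met) → AAG (Lys) — missense.
Codon 2: ACG (Thr) → ATG (Met) — missense.
Codon 3: ATC (Ile) → AGC (Ser) — missense.
Codon 4: CAA (Gln) → AAA (Lys) — missense.
Codon 5: TCG (Ser) → TAG (Stop) — nonsense.
Codon 6: GTT (Val) → GAT (Asp) — missense.
Synonymous: 0 of 6.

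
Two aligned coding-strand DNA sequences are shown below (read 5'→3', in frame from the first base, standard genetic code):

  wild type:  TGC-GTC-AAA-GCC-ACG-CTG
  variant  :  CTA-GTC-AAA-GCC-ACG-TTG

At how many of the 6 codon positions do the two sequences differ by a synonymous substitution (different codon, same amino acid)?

Codon 1: TGC Cys / CTA Leu — nonsynonymous.
Codon 2: GTC Val / GTC Val — identical.
Codon 3: AAA Lys / AAA Lys — identical.
Codon 4: GCC Ala / GCC Ala — identical.
Codon 5: ACG Thr / ACG Thr — identical.
Codon 6: CTG Leu / TTG Leu — synonymous.
Synonymous differences: 1.

1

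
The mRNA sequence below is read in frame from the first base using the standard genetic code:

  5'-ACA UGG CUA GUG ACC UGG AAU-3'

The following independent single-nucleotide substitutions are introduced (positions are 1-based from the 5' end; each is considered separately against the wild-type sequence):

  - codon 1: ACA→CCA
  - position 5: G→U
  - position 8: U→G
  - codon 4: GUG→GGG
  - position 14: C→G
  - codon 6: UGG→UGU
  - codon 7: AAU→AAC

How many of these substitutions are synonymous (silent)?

1

Codon 1: ACA (Thr) → CCA (Pro) — missense.
Codon 2: UGG (Trp) → UUG (Leu) — missense.
Codon 3: CUA (Leu) → CGA (Arg) — missense.
Codon 4: GUG (Val) → GGG (Gly) — missense.
Codon 5: ACC (Thr) → AGC (Ser) — missense.
Codon 6: UGG (Trp) → UGU (Cys) — missense.
Codon 7: AAU (Asn) → AAC (Asn) — synonymous.
Synonymous: 1 of 7.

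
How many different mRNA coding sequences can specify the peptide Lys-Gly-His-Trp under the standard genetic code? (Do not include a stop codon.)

Lys: 2 codons.
Gly: 4 codons.
His: 2 codons.
Trp: 1 codon.
2 × 4 × 2 × 1 = 16.

16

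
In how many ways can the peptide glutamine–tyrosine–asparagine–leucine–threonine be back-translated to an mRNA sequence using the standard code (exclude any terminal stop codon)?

192

Gln: 2 codons.
Tyr: 2 codons.
Asn: 2 codons.
Leu: 6 codons.
Thr: 4 codons.
2 × 2 × 2 × 6 × 4 = 192.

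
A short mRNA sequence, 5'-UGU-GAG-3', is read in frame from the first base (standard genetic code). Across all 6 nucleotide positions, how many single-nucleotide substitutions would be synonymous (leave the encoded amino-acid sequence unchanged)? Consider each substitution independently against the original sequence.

2

Codon 1 (UGU, Cys): 1 synonymous substitution.
Codon 2 (GAG, Glu): 1 synonymous substitution.
Total: 1 + 1 = 2.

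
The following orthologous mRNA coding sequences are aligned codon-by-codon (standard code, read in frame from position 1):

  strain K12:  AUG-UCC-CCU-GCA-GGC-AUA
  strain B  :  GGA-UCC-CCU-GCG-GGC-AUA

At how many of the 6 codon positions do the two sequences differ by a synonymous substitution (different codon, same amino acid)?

1

Codon 1: AUG Met / GGA Gly — nonsynonymous.
Codon 2: UCC Ser / UCC Ser — identical.
Codon 3: CCU Pro / CCU Pro — identical.
Codon 4: GCA Ala / GCG Ala — synonymous.
Codon 5: GGC Gly / GGC Gly — identical.
Codon 6: AUA Ile / AUA Ile — identical.
Synonymous differences: 1.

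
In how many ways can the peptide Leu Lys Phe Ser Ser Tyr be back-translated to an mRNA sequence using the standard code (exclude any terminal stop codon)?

1728

Leu: 6 codons.
Lys: 2 codons.
Phe: 2 codons.
Ser: 6 codons.
Ser: 6 codons.
Tyr: 2 codons.
6 × 2 × 2 × 6 × 6 × 2 = 1728.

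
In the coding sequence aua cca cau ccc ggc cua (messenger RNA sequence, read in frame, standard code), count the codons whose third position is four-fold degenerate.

Codon 1 AUA (Ile): third position 3-fold.
Codon 2 CCA (Pro): third position 4-fold.
Codon 3 CAU (His): third position 2-fold.
Codon 4 CCC (Pro): third position 4-fold.
Codon 5 GGC (Gly): third position 4-fold.
Codon 6 CUA (Leu): third position 4-fold.
Four-fold degenerate third positions: 4.

4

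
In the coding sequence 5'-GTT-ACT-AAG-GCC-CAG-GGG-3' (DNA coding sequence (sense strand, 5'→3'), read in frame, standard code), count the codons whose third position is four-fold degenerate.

Codon 1 GTT (Val): third position 4-fold.
Codon 2 ACT (Thr): third position 4-fold.
Codon 3 AAG (Lys): third position 2-fold.
Codon 4 GCC (Ala): third position 4-fold.
Codon 5 CAG (Gln): third position 2-fold.
Codon 6 GGG (Gly): third position 4-fold.
Four-fold degenerate third positions: 4.

4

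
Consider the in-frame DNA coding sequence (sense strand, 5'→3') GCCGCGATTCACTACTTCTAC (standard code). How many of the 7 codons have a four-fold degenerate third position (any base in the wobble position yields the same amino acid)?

2

Codon 1 GCC (Ala): third position 4-fold.
Codon 2 GCG (Ala): third position 4-fold.
Codon 3 ATT (Ile): third position 3-fold.
Codon 4 CAC (His): third position 2-fold.
Codon 5 TAC (Tyr): third position 2-fold.
Codon 6 TTC (Phe): third position 2-fold.
Codon 7 TAC (Tyr): third position 2-fold.
Four-fold degenerate third positions: 2.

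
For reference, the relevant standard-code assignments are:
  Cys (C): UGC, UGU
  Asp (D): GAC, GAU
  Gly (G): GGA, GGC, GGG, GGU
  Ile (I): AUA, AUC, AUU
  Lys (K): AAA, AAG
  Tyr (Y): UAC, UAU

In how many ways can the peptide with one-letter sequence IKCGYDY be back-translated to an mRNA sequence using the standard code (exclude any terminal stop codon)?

Ile: 3 codons.
Lys: 2 codons.
Cys: 2 codons.
Gly: 4 codons.
Tyr: 2 codons.
Asp: 2 codons.
Tyr: 2 codons.
3 × 2 × 2 × 4 × 2 × 2 × 2 = 384.

384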